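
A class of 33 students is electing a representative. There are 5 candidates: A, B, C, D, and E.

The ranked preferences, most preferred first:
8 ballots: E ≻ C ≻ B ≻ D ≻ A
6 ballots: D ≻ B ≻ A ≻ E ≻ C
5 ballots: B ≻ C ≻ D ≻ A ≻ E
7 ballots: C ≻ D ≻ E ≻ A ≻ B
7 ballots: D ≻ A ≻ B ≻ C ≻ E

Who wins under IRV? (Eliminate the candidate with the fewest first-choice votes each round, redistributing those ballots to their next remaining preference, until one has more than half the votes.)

C

Round 1: A 0, B 5, C 7, D 13, E 8. A eliminated.
Round 2: B 5, C 7, D 13, E 8. B eliminated.
Round 3: C 12, D 13, E 8. E eliminated.
Round 4: C 20, D 13. C has a majority (≥17).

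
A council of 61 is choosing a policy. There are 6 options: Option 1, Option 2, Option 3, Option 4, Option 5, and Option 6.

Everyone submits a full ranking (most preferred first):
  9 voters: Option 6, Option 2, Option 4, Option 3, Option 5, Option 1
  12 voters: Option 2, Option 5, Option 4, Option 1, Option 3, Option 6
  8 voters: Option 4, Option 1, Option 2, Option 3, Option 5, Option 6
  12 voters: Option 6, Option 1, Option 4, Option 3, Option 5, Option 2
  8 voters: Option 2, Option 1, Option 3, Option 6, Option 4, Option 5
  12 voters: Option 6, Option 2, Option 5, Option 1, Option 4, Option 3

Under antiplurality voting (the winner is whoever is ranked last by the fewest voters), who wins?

Option 4

Last-place votes: Option 1 9, Option 2 12, Option 3 12, Option 4 0, Option 5 8, Option 6 20.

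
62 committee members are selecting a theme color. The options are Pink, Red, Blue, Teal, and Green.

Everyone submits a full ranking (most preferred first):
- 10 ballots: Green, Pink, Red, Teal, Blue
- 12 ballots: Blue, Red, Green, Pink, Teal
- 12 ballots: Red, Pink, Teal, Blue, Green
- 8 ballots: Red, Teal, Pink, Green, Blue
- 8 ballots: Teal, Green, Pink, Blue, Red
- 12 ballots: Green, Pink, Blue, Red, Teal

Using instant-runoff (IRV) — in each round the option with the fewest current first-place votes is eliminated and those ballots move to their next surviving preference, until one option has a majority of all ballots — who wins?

Round 1: Pink 0, Red 20, Blue 12, Teal 8, Green 22. Pink eliminated.
Round 2: Red 20, Blue 12, Teal 8, Green 22. Teal eliminated.
Round 3: Red 20, Blue 12, Green 30. Blue eliminated.
Round 4: Red 32, Green 30. Red has a majority (≥32).

Red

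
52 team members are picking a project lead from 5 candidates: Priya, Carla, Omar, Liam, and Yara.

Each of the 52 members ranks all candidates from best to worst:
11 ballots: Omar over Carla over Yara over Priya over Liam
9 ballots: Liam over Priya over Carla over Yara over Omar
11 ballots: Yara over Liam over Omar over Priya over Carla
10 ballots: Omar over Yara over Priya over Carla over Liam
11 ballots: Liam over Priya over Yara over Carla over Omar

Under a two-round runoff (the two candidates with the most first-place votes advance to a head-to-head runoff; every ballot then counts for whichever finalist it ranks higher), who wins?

Round 1 first-place votes: Priya 0, Carla 0, Omar 21, Liam 20, Yara 11. Omar and Liam advance.
Runoff: Omar is ranked above Liam on 21 ballots, Liam above Omar on 31.

Liam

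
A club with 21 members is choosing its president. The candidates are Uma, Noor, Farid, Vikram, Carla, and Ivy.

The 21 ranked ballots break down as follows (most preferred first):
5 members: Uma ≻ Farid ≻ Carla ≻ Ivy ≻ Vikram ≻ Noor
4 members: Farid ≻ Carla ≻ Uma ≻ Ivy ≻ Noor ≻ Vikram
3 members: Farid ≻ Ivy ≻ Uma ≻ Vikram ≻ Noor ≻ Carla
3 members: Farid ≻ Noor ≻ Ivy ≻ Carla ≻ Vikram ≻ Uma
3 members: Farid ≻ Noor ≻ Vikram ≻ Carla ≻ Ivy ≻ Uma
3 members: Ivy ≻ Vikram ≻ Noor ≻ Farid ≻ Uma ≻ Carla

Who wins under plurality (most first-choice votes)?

Farid

First-place votes: Uma 5, Noor 0, Farid 13, Vikram 0, Carla 0, Ivy 3.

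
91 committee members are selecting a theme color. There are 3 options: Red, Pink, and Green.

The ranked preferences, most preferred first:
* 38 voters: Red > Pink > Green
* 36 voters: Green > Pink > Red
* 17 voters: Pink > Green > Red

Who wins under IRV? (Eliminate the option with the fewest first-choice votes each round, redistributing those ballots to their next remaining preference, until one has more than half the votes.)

Round 1: Red 38, Pink 17, Green 36. Pink eliminated.
Round 2: Red 38, Green 53. Green has a majority (≥46).

Green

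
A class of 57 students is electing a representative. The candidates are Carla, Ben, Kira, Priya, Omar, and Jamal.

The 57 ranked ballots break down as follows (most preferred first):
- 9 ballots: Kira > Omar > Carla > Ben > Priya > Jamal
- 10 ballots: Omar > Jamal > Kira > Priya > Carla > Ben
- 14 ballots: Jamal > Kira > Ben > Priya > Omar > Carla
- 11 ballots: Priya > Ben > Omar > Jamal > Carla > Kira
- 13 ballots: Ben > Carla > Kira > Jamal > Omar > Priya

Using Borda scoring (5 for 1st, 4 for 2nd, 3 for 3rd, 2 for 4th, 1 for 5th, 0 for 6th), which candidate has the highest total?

Kira

Carla: 9×3 + 10×1 + 14×0 + 11×1 + 13×4 = 100
Ben: 9×2 + 10×0 + 14×3 + 11×4 + 13×5 = 169
Kira: 9×5 + 10×3 + 14×4 + 11×0 + 13×3 = 170
Priya: 9×1 + 10×2 + 14×2 + 11×5 + 13×0 = 112
Omar: 9×4 + 10×5 + 14×1 + 11×3 + 13×1 = 146
Jamal: 9×0 + 10×4 + 14×5 + 11×2 + 13×2 = 158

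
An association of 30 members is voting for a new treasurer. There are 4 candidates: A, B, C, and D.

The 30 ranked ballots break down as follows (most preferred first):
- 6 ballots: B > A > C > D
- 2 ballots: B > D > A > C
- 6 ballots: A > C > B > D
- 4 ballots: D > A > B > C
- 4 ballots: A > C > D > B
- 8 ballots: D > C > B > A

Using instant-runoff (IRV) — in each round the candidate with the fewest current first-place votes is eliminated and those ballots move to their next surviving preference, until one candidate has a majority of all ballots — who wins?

Round 1: A 10, B 8, C 0, D 12. C eliminated.
Round 2: A 10, B 8, D 12. B eliminated.
Round 3: A 16, D 14. A has a majority (≥16).

A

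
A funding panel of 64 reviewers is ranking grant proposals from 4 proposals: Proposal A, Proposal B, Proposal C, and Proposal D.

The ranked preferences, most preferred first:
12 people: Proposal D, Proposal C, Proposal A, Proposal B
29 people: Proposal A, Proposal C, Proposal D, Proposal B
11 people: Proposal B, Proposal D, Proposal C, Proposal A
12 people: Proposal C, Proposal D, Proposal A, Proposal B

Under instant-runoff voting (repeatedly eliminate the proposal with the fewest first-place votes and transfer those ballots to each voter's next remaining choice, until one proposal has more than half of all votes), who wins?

Round 1: Proposal A 29, Proposal B 11, Proposal C 12, Proposal D 12. Proposal B eliminated.
Round 2: Proposal A 29, Proposal C 12, Proposal D 23. Proposal C eliminated.
Round 3: Proposal A 29, Proposal D 35. Proposal D has a majority (≥33).

Proposal D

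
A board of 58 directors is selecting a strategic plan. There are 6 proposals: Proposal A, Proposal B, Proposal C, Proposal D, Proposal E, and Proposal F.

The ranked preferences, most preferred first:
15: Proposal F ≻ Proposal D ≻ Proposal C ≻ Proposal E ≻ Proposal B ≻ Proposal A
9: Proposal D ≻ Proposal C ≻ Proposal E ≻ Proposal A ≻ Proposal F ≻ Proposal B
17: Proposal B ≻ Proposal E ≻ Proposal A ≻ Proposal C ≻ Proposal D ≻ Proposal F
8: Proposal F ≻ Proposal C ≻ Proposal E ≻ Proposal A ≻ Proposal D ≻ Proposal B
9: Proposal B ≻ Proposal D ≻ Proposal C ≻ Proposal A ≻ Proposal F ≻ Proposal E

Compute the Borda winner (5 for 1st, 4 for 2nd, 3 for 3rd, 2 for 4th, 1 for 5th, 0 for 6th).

Proposal C

Proposal A: 15×0 + 9×2 + 17×3 + 8×2 + 9×2 = 103
Proposal B: 15×1 + 9×0 + 17×5 + 8×0 + 9×5 = 145
Proposal C: 15×3 + 9×4 + 17×2 + 8×4 + 9×3 = 174
Proposal D: 15×4 + 9×5 + 17×1 + 8×1 + 9×4 = 166
Proposal E: 15×2 + 9×3 + 17×4 + 8×3 + 9×0 = 149
Proposal F: 15×5 + 9×1 + 17×0 + 8×5 + 9×1 = 133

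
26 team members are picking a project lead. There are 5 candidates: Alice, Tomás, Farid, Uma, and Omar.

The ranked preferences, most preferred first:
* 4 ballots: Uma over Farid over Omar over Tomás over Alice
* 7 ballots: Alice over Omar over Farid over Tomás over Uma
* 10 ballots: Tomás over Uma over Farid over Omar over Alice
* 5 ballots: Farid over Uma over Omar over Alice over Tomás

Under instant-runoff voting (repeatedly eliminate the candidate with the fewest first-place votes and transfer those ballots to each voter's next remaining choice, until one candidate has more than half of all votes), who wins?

Round 1: Alice 7, Tomás 10, Farid 5, Uma 4, Omar 0. Omar eliminated.
Round 2: Alice 7, Tomás 10, Farid 5, Uma 4. Uma eliminated.
Round 3: Alice 7, Tomás 10, Farid 9. Alice eliminated.
Round 4: Tomás 10, Farid 16. Farid has a majority (≥14).

Farid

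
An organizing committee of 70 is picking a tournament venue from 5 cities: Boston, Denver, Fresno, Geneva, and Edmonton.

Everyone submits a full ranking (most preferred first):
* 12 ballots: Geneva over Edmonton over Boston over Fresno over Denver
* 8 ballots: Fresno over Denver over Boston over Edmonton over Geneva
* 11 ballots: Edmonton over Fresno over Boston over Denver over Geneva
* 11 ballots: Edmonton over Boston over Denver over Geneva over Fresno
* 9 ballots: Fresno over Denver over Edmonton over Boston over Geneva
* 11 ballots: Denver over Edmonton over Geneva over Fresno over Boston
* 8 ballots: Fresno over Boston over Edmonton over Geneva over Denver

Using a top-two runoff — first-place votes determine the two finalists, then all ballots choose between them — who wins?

Edmonton

Round 1 first-place votes: Boston 0, Denver 11, Fresno 25, Geneva 12, Edmonton 22. Fresno and Edmonton advance.
Runoff: Fresno is ranked above Edmonton on 25 ballots, Edmonton above Fresno on 45.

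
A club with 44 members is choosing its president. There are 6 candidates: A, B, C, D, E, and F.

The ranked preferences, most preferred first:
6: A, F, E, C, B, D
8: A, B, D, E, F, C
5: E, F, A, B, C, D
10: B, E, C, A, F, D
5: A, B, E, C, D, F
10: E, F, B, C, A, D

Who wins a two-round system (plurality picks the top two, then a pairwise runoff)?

E

Round 1 first-place votes: A 19, B 10, C 0, D 0, E 15, F 0. A and E advance.
Runoff: A is ranked above E on 19 ballots, E above A on 25.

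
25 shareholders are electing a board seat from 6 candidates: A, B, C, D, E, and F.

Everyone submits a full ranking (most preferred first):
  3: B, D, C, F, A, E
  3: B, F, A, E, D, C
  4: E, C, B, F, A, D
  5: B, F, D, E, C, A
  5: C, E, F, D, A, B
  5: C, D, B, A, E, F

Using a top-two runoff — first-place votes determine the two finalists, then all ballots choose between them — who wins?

Round 1 first-place votes: A 0, B 11, C 10, D 0, E 4, F 0. B and C advance.
Runoff: B is ranked above C on 11 ballots, C above B on 14.

C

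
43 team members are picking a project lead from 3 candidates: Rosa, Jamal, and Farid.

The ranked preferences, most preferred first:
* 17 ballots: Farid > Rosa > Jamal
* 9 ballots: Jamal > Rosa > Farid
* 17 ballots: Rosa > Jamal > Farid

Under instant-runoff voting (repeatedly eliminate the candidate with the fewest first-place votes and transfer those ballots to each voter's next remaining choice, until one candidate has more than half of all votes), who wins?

Round 1: Rosa 17, Jamal 9, Farid 17. Jamal eliminated.
Round 2: Rosa 26, Farid 17. Rosa has a majority (≥22).

Rosa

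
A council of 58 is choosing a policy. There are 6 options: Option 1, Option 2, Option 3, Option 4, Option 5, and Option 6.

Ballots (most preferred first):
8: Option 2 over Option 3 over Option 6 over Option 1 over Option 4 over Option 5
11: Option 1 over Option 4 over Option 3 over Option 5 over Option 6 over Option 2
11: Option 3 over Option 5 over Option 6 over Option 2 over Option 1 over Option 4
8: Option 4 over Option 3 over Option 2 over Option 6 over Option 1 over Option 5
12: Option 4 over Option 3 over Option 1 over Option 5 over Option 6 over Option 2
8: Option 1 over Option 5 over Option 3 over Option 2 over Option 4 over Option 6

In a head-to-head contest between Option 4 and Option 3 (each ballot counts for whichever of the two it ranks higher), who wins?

Option 4 is ranked above Option 3 on 31 ballots; Option 3 above Option 4 on 27.

Option 4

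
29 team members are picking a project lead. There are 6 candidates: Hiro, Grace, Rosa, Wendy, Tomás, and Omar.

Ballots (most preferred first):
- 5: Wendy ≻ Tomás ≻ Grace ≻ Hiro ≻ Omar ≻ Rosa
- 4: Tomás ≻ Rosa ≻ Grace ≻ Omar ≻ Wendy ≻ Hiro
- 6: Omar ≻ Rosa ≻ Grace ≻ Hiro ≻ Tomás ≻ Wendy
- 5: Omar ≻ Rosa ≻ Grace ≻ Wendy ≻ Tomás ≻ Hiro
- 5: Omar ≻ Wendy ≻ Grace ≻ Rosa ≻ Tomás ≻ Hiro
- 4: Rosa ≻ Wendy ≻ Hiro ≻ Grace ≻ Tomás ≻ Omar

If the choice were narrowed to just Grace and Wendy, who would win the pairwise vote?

Grace

Grace is ranked above Wendy on 15 ballots; Wendy above Grace on 14.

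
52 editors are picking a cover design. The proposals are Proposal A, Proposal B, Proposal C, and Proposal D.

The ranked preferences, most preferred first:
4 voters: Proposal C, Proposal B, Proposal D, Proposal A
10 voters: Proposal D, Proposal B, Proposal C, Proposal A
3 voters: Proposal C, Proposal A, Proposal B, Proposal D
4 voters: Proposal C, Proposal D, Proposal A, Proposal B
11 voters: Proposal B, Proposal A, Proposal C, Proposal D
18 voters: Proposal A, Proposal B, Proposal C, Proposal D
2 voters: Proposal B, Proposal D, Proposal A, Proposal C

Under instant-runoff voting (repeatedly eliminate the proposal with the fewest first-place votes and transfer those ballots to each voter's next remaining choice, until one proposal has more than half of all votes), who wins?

Round 1: Proposal A 18, Proposal B 13, Proposal C 11, Proposal D 10. Proposal D eliminated.
Round 2: Proposal A 18, Proposal B 23, Proposal C 11. Proposal C eliminated.
Round 3: Proposal A 25, Proposal B 27. Proposal B has a majority (≥27).

Proposal B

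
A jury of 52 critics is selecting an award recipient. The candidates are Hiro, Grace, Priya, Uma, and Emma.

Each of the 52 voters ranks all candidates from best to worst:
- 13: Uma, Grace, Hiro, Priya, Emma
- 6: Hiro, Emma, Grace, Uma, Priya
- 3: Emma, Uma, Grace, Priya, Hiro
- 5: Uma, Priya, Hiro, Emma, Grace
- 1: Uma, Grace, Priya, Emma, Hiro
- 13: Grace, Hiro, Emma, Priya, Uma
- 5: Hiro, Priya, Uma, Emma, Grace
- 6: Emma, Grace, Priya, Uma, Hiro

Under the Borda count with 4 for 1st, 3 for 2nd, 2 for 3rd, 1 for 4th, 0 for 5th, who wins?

Grace

Hiro: 13×2 + 6×4 + 3×0 + 5×2 + 1×0 + 13×3 + 5×4 + 6×0 = 119
Grace: 13×3 + 6×2 + 3×2 + 5×0 + 1×3 + 13×4 + 5×0 + 6×3 = 130
Priya: 13×1 + 6×0 + 3×1 + 5×3 + 1×2 + 13×1 + 5×3 + 6×2 = 73
Uma: 13×4 + 6×1 + 3×3 + 5×4 + 1×4 + 13×0 + 5×2 + 6×1 = 107
Emma: 13×0 + 6×3 + 3×4 + 5×1 + 1×1 + 13×2 + 5×1 + 6×4 = 91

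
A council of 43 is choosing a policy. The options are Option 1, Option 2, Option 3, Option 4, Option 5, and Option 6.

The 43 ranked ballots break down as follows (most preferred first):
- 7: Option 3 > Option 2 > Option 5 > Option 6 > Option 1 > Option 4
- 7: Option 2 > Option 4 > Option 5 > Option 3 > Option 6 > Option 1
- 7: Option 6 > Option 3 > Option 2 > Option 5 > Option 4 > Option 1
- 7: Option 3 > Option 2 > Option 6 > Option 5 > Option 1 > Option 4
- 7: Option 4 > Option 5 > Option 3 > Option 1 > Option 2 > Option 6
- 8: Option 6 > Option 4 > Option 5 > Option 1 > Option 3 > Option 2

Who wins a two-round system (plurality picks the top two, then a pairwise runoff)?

Option 3

Round 1 first-place votes: Option 1 0, Option 2 7, Option 3 14, Option 4 7, Option 5 0, Option 6 15. Option 6 and Option 3 advance.
Runoff: Option 6 is ranked above Option 3 on 15 ballots, Option 3 above Option 6 on 28.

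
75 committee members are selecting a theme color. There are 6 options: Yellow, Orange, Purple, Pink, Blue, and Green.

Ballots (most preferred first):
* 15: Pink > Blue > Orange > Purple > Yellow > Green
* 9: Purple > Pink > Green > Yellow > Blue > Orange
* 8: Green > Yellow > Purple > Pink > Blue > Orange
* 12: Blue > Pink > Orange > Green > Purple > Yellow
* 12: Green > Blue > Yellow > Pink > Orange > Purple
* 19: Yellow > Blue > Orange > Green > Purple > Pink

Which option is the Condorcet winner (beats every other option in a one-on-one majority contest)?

Blue vs Yellow: 39–36
Blue vs Orange: 75–0
Blue vs Purple: 58–17
Blue vs Pink: 43–32
Blue vs Green: 46–29
Blue beats every other option.

Blue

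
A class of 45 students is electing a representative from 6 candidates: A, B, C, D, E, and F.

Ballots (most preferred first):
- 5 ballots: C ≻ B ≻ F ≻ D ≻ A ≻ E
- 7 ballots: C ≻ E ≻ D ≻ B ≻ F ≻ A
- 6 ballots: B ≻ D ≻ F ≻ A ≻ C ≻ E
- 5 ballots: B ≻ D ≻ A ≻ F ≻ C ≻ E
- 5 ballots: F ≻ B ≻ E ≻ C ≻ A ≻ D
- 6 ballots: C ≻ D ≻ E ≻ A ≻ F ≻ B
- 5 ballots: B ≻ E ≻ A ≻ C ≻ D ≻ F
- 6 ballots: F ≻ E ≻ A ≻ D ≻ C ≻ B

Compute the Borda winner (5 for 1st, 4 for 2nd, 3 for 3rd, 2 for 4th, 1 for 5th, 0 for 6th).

A: 5×1 + 7×0 + 6×2 + 5×3 + 5×1 + 6×2 + 5×3 + 6×3 = 82
B: 5×4 + 7×2 + 6×5 + 5×5 + 5×4 + 6×0 + 5×5 + 6×0 = 134
C: 5×5 + 7×5 + 6×1 + 5×1 + 5×2 + 6×5 + 5×2 + 6×1 = 127
D: 5×2 + 7×3 + 6×4 + 5×4 + 5×0 + 6×4 + 5×1 + 6×2 = 116
E: 5×0 + 7×4 + 6×0 + 5×0 + 5×3 + 6×3 + 5×4 + 6×4 = 105
F: 5×3 + 7×1 + 6×3 + 5×2 + 5×5 + 6×1 + 5×0 + 6×5 = 111

B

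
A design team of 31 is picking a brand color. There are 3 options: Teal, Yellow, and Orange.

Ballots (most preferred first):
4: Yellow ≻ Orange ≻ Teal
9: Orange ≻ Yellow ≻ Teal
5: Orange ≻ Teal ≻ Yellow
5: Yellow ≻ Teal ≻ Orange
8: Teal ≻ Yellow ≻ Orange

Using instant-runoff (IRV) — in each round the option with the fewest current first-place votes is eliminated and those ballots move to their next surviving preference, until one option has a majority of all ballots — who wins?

Yellow

Round 1: Teal 8, Yellow 9, Orange 14. Teal eliminated.
Round 2: Yellow 17, Orange 14. Yellow has a majority (≥16).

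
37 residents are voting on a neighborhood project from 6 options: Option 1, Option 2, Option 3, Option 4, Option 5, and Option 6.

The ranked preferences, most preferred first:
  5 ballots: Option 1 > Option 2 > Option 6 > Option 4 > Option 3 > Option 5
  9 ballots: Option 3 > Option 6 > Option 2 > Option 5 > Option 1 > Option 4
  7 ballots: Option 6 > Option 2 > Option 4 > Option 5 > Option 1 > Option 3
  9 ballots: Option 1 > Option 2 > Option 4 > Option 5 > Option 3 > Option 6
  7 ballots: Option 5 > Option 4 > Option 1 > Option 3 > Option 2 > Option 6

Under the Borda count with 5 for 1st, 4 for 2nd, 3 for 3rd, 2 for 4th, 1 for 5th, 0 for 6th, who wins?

Option 2

Option 1: 5×5 + 9×1 + 7×1 + 9×5 + 7×3 = 107
Option 2: 5×4 + 9×3 + 7×4 + 9×4 + 7×1 = 118
Option 3: 5×1 + 9×5 + 7×0 + 9×1 + 7×2 = 73
Option 4: 5×2 + 9×0 + 7×3 + 9×3 + 7×4 = 86
Option 5: 5×0 + 9×2 + 7×2 + 9×2 + 7×5 = 85
Option 6: 5×3 + 9×4 + 7×5 + 9×0 + 7×0 = 86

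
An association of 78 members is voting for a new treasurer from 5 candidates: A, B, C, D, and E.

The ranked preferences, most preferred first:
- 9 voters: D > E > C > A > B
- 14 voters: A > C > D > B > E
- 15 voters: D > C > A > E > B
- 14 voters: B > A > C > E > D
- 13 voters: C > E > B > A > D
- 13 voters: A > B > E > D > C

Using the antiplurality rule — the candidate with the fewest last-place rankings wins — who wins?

A

Last-place votes: A 0, B 24, C 13, D 27, E 14.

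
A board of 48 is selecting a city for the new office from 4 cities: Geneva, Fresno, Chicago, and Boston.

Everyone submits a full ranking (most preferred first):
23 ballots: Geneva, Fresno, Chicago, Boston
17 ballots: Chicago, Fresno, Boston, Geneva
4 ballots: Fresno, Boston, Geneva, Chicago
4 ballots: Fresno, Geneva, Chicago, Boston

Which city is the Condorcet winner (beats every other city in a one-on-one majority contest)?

Fresno vs Geneva: 25–23
Fresno vs Chicago: 31–17
Fresno vs Boston: 48–0
Fresno beats every other city.

Fresno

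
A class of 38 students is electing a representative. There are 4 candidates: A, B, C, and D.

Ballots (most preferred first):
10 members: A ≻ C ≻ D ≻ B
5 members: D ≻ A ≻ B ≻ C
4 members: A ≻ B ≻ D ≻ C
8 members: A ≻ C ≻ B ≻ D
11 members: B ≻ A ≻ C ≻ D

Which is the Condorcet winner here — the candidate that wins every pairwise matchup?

A vs B: 27–11
A vs C: 38–0
A vs D: 33–5
A beats every other candidate.

A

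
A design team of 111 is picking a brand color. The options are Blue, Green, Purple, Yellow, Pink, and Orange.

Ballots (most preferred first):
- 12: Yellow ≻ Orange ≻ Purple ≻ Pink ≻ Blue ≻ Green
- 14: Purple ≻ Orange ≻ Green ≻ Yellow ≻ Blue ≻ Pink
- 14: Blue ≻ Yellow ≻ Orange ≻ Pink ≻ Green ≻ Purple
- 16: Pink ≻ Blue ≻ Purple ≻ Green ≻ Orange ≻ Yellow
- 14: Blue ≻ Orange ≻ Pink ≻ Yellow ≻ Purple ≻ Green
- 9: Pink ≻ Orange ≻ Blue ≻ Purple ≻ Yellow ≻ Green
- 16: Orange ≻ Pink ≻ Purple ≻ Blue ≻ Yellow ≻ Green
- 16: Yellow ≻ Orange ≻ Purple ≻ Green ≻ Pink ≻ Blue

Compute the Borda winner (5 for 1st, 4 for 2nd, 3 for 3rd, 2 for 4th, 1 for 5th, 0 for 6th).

Blue: 12×1 + 14×1 + 14×5 + 16×4 + 14×5 + 9×3 + 16×2 + 16×0 = 289
Green: 12×0 + 14×3 + 14×1 + 16×2 + 14×0 + 9×0 + 16×0 + 16×2 = 120
Purple: 12×3 + 14×5 + 14×0 + 16×3 + 14×1 + 9×2 + 16×3 + 16×3 = 282
Yellow: 12×5 + 14×2 + 14×4 + 16×0 + 14×2 + 9×1 + 16×1 + 16×5 = 277
Pink: 12×2 + 14×0 + 14×2 + 16×5 + 14×3 + 9×5 + 16×4 + 16×1 = 299
Orange: 12×4 + 14×4 + 14×3 + 16×1 + 14×4 + 9×4 + 16×5 + 16×4 = 398

Orange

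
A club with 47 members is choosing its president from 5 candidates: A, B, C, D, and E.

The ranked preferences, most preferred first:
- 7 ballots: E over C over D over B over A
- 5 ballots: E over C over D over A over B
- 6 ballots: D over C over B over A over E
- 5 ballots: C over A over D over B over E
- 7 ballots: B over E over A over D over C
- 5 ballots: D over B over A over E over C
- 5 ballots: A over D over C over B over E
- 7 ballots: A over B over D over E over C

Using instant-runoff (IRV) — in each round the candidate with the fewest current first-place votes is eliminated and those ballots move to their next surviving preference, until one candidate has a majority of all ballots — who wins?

Round 1: A 12, B 7, C 5, D 11, E 12. C eliminated.
Round 2: A 17, B 7, D 11, E 12. B eliminated.
Round 3: A 17, D 11, E 19. D eliminated.
Round 4: A 28, E 19. A has a majority (≥24).

A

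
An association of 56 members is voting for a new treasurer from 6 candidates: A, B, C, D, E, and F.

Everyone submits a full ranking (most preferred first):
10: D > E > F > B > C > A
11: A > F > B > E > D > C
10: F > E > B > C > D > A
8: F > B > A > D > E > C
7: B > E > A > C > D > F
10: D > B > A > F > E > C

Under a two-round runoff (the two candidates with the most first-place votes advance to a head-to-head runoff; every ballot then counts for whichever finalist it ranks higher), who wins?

Round 1 first-place votes: A 11, B 7, C 0, D 20, E 0, F 18. D and F advance.
Runoff: D is ranked above F on 27 ballots, F above D on 29.

F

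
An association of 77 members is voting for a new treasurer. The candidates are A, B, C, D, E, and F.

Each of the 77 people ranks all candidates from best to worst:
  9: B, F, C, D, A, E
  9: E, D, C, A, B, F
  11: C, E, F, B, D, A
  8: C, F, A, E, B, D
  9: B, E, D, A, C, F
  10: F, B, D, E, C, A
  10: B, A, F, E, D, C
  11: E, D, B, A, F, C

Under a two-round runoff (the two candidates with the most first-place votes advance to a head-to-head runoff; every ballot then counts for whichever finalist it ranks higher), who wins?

Round 1 first-place votes: A 0, B 28, C 19, D 0, E 20, F 10. B and E advance.
Runoff: B is ranked above E on 38 ballots, E above B on 39.

E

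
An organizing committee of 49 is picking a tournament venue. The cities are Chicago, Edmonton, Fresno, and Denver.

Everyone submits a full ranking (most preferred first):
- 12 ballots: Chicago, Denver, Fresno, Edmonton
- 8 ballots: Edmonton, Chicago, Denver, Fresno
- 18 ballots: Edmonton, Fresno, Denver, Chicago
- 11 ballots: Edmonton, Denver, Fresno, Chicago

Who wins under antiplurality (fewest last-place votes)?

Denver

Last-place votes: Chicago 29, Edmonton 12, Fresno 8, Denver 0.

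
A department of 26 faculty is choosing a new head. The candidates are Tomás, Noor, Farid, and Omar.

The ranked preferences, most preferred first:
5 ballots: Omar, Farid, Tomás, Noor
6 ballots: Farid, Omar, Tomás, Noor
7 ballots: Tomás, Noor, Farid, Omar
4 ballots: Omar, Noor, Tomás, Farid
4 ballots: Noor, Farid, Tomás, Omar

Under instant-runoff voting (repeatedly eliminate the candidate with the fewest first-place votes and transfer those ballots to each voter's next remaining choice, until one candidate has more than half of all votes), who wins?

Round 1: Tomás 7, Noor 4, Farid 6, Omar 9. Noor eliminated.
Round 2: Tomás 7, Farid 10, Omar 9. Tomás eliminated.
Round 3: Farid 17, Omar 9. Farid has a majority (≥14).

Farid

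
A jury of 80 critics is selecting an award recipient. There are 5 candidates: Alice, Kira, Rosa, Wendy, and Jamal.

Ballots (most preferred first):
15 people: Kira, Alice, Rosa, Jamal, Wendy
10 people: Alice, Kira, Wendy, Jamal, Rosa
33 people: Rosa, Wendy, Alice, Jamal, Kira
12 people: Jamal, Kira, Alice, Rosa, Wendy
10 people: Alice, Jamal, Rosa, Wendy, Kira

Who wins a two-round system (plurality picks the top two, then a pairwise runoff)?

Round 1 first-place votes: Alice 20, Kira 15, Rosa 33, Wendy 0, Jamal 12. Rosa and Alice advance.
Runoff: Rosa is ranked above Alice on 33 ballots, Alice above Rosa on 47.

Alice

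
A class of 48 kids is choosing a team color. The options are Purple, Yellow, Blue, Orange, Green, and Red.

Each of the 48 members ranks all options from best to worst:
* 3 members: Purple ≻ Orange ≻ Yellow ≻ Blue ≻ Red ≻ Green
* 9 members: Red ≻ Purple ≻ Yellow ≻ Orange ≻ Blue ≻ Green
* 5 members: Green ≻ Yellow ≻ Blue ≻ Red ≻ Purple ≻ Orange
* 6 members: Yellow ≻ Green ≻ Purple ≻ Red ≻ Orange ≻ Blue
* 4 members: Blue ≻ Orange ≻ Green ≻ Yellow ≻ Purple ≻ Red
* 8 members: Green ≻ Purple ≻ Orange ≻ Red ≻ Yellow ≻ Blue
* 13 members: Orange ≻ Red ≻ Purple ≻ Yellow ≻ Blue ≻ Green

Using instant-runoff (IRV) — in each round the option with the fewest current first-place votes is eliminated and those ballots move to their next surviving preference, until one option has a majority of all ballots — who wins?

Orange

Round 1: Purple 3, Yellow 6, Blue 4, Orange 13, Green 13, Red 9. Purple eliminated.
Round 2: Yellow 6, Blue 4, Orange 16, Green 13, Red 9. Blue eliminated.
Round 3: Yellow 6, Orange 20, Green 13, Red 9. Yellow eliminated.
Round 4: Orange 20, Green 19, Red 9. Red eliminated.
Round 5: Orange 29, Green 19. Orange has a majority (≥25).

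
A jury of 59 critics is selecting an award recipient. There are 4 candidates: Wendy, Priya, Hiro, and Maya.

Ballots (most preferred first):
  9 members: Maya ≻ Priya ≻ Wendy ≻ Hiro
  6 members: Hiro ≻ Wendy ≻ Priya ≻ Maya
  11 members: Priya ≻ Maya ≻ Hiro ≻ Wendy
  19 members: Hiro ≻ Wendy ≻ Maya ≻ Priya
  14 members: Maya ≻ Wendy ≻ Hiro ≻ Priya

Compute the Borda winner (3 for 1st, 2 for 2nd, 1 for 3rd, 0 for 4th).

Wendy: 9×1 + 6×2 + 11×0 + 19×2 + 14×2 = 87
Priya: 9×2 + 6×1 + 11×3 + 19×0 + 14×0 = 57
Hiro: 9×0 + 6×3 + 11×1 + 19×3 + 14×1 = 100
Maya: 9×3 + 6×0 + 11×2 + 19×1 + 14×3 = 110

Maya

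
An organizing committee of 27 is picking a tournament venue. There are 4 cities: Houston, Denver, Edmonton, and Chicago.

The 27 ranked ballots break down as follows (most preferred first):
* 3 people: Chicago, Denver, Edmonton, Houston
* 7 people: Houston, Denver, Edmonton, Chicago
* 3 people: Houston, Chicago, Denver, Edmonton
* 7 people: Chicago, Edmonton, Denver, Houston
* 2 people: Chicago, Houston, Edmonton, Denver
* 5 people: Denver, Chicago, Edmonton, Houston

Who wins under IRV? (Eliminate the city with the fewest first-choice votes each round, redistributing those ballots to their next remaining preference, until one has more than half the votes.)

Chicago

Round 1: Houston 10, Denver 5, Edmonton 0, Chicago 12. Edmonton eliminated.
Round 2: Houston 10, Denver 5, Chicago 12. Denver eliminated.
Round 3: Houston 10, Chicago 17. Chicago has a majority (≥14).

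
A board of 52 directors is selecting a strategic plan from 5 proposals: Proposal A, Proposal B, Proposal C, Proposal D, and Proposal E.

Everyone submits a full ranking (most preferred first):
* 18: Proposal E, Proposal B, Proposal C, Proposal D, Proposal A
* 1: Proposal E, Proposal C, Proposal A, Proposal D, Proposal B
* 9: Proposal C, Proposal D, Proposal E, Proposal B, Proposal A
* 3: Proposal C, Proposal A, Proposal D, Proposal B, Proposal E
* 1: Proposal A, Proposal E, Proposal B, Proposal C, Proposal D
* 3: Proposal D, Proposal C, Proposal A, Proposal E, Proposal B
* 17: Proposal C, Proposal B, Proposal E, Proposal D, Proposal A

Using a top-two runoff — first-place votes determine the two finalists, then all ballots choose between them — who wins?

Round 1 first-place votes: Proposal A 1, Proposal B 0, Proposal C 29, Proposal D 3, Proposal E 19. Proposal C and Proposal E advance.
Runoff: Proposal C is ranked above Proposal E on 32 ballots, Proposal E above Proposal C on 20.

Proposal C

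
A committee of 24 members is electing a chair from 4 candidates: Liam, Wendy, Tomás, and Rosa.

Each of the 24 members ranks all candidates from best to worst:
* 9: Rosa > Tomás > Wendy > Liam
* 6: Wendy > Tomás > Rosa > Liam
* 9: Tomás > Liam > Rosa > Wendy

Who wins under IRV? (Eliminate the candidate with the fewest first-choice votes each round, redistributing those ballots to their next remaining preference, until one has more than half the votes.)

Tomás

Round 1: Liam 0, Wendy 6, Tomás 9, Rosa 9. Liam eliminated.
Round 2: Wendy 6, Tomás 9, Rosa 9. Wendy eliminated.
Round 3: Tomás 15, Rosa 9. Tomás has a majority (≥13).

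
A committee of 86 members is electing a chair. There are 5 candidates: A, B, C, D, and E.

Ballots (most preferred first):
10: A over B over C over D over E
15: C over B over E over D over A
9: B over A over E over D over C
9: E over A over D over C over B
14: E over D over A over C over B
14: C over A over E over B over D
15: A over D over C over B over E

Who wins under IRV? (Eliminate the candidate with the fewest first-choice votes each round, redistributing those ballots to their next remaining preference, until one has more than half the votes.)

Round 1: A 25, B 9, C 29, D 0, E 23. D eliminated.
Round 2: A 25, B 9, C 29, E 23. B eliminated.
Round 3: A 34, C 29, E 23. E eliminated.
Round 4: A 57, C 29. A has a majority (≥44).

A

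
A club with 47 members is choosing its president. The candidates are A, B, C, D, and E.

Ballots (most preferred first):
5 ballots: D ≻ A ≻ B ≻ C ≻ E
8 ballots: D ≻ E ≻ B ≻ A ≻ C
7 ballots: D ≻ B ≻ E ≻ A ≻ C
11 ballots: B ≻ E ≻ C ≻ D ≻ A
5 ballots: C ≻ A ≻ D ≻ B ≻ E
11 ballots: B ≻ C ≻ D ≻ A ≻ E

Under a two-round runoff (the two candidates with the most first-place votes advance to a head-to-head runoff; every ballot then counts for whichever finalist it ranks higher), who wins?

Round 1 first-place votes: A 0, B 22, C 5, D 20, E 0. B and D advance.
Runoff: B is ranked above D on 22 ballots, D above B on 25.

D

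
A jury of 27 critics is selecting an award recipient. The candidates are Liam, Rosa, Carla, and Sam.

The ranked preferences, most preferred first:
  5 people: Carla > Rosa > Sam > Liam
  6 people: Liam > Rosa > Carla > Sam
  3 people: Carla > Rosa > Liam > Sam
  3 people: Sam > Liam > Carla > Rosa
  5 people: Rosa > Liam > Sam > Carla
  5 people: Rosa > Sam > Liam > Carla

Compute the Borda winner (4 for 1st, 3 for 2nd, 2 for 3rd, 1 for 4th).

Liam: 5×1 + 6×4 + 3×2 + 3×3 + 5×3 + 5×2 = 69
Rosa: 5×3 + 6×3 + 3×3 + 3×1 + 5×4 + 5×4 = 85
Carla: 5×4 + 6×2 + 3×4 + 3×2 + 5×1 + 5×1 = 60
Sam: 5×2 + 6×1 + 3×1 + 3×4 + 5×2 + 5×3 = 56

Rosa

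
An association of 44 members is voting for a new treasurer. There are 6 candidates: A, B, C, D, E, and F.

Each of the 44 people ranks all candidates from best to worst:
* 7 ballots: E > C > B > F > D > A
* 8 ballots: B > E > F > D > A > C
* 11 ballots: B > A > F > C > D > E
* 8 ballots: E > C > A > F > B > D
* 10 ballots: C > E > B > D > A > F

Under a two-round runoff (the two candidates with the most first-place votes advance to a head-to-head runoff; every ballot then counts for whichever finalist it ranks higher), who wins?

Round 1 first-place votes: A 0, B 19, C 10, D 0, E 15, F 0. B and E advance.
Runoff: B is ranked above E on 19 ballots, E above B on 25.

E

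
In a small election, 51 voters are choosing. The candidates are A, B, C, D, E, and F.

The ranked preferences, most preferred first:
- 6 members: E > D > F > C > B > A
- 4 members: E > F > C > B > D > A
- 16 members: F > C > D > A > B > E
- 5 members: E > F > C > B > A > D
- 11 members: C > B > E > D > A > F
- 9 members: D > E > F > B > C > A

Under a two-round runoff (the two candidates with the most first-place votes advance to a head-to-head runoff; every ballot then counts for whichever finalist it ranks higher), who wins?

Round 1 first-place votes: A 0, B 0, C 11, D 9, E 15, F 16. F and E advance.
Runoff: F is ranked above E on 16 ballots, E above F on 35.

E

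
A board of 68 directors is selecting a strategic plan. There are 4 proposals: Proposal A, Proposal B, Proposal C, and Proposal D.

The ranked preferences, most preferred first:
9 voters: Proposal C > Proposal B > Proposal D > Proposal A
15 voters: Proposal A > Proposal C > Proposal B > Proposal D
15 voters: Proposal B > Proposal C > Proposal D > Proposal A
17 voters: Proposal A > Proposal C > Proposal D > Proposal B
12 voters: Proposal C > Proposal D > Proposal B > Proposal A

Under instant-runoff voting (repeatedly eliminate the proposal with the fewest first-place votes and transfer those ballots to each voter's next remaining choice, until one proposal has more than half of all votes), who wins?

Round 1: Proposal A 32, Proposal B 15, Proposal C 21, Proposal D 0. Proposal D eliminated.
Round 2: Proposal A 32, Proposal B 15, Proposal C 21. Proposal B eliminated.
Round 3: Proposal A 32, Proposal C 36. Proposal C has a majority (≥35).

Proposal C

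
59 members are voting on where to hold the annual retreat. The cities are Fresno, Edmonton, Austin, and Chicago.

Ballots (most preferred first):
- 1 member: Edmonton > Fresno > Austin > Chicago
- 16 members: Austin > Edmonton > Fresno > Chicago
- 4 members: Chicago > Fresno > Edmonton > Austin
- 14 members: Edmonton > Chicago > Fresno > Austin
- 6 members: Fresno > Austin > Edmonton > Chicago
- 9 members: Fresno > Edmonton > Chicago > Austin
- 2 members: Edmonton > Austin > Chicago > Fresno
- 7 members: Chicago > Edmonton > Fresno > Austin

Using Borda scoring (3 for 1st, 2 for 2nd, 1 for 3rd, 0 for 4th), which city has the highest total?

Edmonton

Fresno: 1×2 + 16×1 + 4×2 + 14×1 + 6×3 + 9×3 + 2×0 + 7×1 = 92
Edmonton: 1×3 + 16×2 + 4×1 + 14×3 + 6×1 + 9×2 + 2×3 + 7×2 = 125
Austin: 1×1 + 16×3 + 4×0 + 14×0 + 6×2 + 9×0 + 2×2 + 7×0 = 65
Chicago: 1×0 + 16×0 + 4×3 + 14×2 + 6×0 + 9×1 + 2×1 + 7×3 = 72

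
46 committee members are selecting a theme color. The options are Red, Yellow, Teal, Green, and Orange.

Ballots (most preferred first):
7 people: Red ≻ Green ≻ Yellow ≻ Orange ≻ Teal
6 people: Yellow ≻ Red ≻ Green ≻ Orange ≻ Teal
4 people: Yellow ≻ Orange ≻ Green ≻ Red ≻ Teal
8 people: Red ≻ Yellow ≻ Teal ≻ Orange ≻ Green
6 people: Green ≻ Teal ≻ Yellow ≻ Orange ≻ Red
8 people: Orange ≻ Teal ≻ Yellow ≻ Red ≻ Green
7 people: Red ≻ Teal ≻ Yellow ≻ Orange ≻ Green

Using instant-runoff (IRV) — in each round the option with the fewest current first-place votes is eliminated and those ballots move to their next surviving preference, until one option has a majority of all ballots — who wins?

Round 1: Red 22, Yellow 10, Teal 0, Green 6, Orange 8. Teal eliminated.
Round 2: Red 22, Yellow 10, Green 6, Orange 8. Green eliminated.
Round 3: Red 22, Yellow 16, Orange 8. Orange eliminated.
Round 4: Red 22, Yellow 24. Yellow has a majority (≥24).

Yellow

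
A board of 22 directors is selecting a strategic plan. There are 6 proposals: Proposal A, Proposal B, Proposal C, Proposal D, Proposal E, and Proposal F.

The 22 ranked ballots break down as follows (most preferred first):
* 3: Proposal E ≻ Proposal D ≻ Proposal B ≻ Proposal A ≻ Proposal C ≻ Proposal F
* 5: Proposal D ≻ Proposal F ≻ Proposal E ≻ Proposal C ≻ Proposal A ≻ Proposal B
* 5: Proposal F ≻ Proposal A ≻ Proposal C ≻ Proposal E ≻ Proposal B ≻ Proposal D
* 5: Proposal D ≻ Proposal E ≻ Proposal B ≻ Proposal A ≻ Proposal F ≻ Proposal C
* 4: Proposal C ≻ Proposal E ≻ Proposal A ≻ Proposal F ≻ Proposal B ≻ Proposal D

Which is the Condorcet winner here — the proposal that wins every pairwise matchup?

Proposal E

Proposal E vs Proposal A: 17–5
Proposal E vs Proposal B: 22–0
Proposal E vs Proposal C: 13–9
Proposal E vs Proposal D: 12–10
Proposal E vs Proposal F: 12–10
Proposal E beats every other proposal.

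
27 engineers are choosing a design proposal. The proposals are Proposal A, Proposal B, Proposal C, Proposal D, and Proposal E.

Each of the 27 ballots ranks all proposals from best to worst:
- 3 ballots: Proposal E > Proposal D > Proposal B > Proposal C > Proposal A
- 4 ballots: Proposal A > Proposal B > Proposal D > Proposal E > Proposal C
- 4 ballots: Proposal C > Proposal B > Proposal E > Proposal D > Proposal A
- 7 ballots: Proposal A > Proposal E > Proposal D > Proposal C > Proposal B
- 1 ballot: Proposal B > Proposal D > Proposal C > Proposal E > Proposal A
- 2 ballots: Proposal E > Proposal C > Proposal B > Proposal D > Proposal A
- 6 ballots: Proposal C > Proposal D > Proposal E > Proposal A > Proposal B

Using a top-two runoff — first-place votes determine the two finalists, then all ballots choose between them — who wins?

Round 1 first-place votes: Proposal A 11, Proposal B 1, Proposal C 10, Proposal D 0, Proposal E 5. Proposal A and Proposal C advance.
Runoff: Proposal A is ranked above Proposal C on 11 ballots, Proposal C above Proposal A on 16.

Proposal C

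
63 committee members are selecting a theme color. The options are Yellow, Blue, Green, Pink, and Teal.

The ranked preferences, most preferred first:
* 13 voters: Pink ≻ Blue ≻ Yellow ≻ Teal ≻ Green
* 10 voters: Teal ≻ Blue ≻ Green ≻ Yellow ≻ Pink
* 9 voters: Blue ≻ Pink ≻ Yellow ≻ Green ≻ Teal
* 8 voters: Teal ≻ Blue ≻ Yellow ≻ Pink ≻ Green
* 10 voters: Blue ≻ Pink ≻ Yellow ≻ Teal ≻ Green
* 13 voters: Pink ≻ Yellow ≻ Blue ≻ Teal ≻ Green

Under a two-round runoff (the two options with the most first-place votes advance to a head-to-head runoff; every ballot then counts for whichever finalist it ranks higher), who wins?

Blue

Round 1 first-place votes: Yellow 0, Blue 19, Green 0, Pink 26, Teal 18. Pink and Blue advance.
Runoff: Pink is ranked above Blue on 26 ballots, Blue above Pink on 37.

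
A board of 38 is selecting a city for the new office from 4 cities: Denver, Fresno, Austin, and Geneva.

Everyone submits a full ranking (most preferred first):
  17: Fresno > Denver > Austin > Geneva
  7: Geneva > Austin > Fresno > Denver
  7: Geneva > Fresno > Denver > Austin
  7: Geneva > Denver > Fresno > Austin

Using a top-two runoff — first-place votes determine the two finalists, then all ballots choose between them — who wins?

Geneva

Round 1 first-place votes: Denver 0, Fresno 17, Austin 0, Geneva 21. Geneva and Fresno advance.
Runoff: Geneva is ranked above Fresno on 21 ballots, Fresno above Geneva on 17.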